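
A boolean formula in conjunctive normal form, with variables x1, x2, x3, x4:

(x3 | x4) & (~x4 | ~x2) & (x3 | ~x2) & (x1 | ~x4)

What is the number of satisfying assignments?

6

Satisfying assignments:
  x1=F x2=F x3=T x4=F
  x1=F x2=T x3=T x4=F
  x1=T x2=F x3=F x4=T
  x1=T x2=F x3=T x4=F
  x1=T x2=F x3=T x4=T
  x1=T x2=T x3=T x4=F
Count: 6.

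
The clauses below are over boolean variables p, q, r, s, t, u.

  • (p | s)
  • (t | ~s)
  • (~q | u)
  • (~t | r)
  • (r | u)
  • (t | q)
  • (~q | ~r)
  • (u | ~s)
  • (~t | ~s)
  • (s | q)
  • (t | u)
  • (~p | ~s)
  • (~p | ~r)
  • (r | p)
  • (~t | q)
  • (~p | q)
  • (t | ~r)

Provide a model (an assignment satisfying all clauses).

u occurs only positively in the remaining clauses — set u = True.
Branch on p: take p = True.
  then s is forced to False.
  then q is forced to True.
  then r is forced to False.
  then t is forced to False.

p=True, q=True, r=False, s=False, t=False, u=True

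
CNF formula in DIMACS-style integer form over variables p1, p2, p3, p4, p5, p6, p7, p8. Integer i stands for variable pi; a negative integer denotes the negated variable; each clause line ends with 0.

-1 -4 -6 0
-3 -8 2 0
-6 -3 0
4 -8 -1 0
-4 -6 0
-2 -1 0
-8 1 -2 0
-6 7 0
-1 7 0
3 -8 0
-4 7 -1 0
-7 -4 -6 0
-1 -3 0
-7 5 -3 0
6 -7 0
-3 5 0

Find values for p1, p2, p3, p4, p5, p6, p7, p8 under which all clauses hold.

p1 = False  p2 = False  p3 = False  p4 = False  p5 = False  p6 = False  p7 = False  p8 = False

Check each clause:
  1. (!p1 || !p4 || !p6) — !p6 is true.
  2. (!p8 || !p3 || p2) — !p8 is true.
  3. (!p3 || !p6) — !p6 is true.
  4. (!p8 || p4 || !p1) — !p8 is true.
  5. (!p6 || !p4) — !p6 is true.
  6. (!p1 || !p2) — !p1 is true.
  7. (!p2 || !p8 || p1) — !p8 is true.
  8. (!p6 || p7) — !p6 is true.
  9. (p7 || !p1) — !p1 is true.
  10. (!p8 || p3) — !p8 is true.
  11. (!p4 || !p1 || p7) — !p4 is true.
  12. (!p4 || !p7 || !p6) — !p7 is true.
  13. (!p3 || !p1) — !p3 is true.
  14. (p5 || !p7 || !p3) — !p3 is true.
  15. (!p7 || p6) — !p7 is true.
  16. (!p3 || p5) — !p3 is true.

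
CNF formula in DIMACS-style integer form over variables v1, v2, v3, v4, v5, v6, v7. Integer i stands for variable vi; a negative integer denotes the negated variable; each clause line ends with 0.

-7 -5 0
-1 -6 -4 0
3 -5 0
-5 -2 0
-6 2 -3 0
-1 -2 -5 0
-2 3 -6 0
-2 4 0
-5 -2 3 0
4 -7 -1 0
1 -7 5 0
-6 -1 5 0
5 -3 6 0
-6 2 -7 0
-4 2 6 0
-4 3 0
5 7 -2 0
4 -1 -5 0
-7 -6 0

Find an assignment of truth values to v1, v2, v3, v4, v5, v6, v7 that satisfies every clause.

Set v1 = False and propagate.
Try v2 = False.
The remaining clauses are satisfied by v3 = False, v4 = False, v5 = False, v6 = True, v7 = False.

v1=False  v2=False  v3=False  v4=False  v5=False  v6=True  v7=False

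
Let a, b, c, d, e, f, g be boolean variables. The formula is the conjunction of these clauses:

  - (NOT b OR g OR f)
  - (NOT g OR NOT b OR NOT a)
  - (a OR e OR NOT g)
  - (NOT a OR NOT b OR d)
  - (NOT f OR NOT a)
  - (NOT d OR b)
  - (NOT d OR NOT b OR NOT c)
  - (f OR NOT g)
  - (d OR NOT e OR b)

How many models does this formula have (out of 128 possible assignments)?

Case analysis on b and a:
  b=1, a=1: a clause becomes empty — 0.
  b=1, a=0: 9 of the 32 assignments to (c,d,e,f,g) work.
  b=0, a=1: remaining (c,d,e,f,g) ∈ {(0,0,0,0,0); (1,0,0,0,0)} — 2.
  b=0, a=0: remaining (c,d,e,f,g) ∈ {(0,0,0,0,0); (0,0,0,1,0); (1,0,0,0,0); (1,0,0,1,0)} — 4.
Total: 0 + 9 + 2 + 4 = 15.

15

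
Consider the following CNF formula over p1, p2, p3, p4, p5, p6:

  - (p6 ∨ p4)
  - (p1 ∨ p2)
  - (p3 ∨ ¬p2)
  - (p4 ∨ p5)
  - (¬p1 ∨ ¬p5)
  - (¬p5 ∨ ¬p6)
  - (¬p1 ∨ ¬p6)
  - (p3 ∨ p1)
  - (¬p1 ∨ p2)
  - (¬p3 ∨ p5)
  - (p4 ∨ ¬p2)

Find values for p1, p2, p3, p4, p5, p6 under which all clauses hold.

p1=False, p2=True, p3=True, p4=True, p5=True, p6=False

Pure literal: p4 appears only positively; assign p4 = True.
Try p1 = False.
  then p2 is forced to True.
  then p3 is forced to True.
  then p5 is forced to True.
  then p6 is forced to False.
Every clause has at least one true literal under this assignment.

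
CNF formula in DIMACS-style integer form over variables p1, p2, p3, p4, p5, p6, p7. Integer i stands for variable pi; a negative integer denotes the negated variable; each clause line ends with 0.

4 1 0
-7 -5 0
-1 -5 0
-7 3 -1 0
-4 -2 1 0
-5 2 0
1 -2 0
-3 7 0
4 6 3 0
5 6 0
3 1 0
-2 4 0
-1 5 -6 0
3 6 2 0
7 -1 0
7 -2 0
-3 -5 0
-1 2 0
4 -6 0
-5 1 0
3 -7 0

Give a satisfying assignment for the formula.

p1=0, p2=0, p3=1, p4=1, p5=0, p6=1, p7=1

Check each clause:
  1. (p1 || p4) — p4 is true.
  2. (!p5 || !p7) — !p5 is true.
  3. (!p5 || !p1) — !p5 is true.
  4. (!p1 || p3 || !p7) — p3 is true.
  5. (p1 || !p4 || !p2) — !p2 is true.
  6. (p2 || !p5) — !p5 is true.
  7. (!p2 || p1) — !p2 is true.
  8. (p7 || !p3) — p7 is true.
  9. (p3 || p6 || p4) — p3 is true.
  10. (p5 || p6) — p6 is true.
  11. (p3 || p1) — p3 is true.
  12. (!p2 || p4) — p4 is true.
  13. (!p1 || !p6 || p5) — !p1 is true.
  14. (p3 || p2 || p6) — p3 is true.
  15. (p7 || !p1) — !p1 is true.
  16. (p7 || !p2) — !p2 is true.
  17. (!p3 || !p5) — !p5 is true.
  18. (p2 || !p1) — !p1 is true.
  19. (!p6 || p4) — p4 is true.
  20. (!p5 || p1) — !p5 is true.
  21. (p3 || !p7) — p3 is true.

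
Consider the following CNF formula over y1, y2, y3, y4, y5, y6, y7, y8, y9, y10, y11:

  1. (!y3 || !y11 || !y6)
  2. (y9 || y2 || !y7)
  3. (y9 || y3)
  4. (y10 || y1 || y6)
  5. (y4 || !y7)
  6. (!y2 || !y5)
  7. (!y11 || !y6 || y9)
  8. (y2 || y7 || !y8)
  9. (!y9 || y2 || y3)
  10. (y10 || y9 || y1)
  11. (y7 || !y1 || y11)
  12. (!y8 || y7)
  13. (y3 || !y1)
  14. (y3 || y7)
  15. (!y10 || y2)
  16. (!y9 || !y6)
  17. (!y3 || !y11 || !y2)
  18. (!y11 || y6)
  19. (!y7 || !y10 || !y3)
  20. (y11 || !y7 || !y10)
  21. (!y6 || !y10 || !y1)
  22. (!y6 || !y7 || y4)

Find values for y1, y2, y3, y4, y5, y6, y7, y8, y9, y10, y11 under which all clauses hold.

y1=False, y2=True, y3=True, y4=True, y5=False, y6=True, y7=False, y8=False, y9=False, y10=True, y11=False

Check each clause:
  1. (!y6 || !y3 || !y11) — !y11 is true.
  2. (y9 || y2 || !y7) — !y7 is true.
  3. (y3 || y9) — y3 is true.
  4. (y6 || y1 || y10) — y10 is true.
  5. (!y7 || y4) — !y7 is true.
  6. (!y2 || !y5) — !y5 is true.
  7. (y9 || !y6 || !y11) — !y11 is true.
  8. (y2 || y7 || !y8) — !y8 is true.
  9. (y2 || y3 || !y9) — y2 is true.
  10. (y1 || y9 || y10) — y10 is true.
  11. (y7 || !y1 || y11) — !y1 is true.
  12. (y7 || !y8) — !y8 is true.
  13. (y3 || !y1) — y3 is true.
  14. (y3 || y7) — y3 is true.
  15. (y2 || !y10) — y2 is true.
  16. (!y6 || !y9) — !y9 is true.
  17. (!y3 || !y11 || !y2) — !y11 is true.
  18. (y6 || !y11) — !y11 is true.
  19. (!y10 || !y3 || !y7) — !y7 is true.
  20. (!y10 || !y7 || y11) — !y7 is true.
  21. (!y6 || !y10 || !y1) — !y1 is true.
  22. (!y7 || y4 || !y6) — !y7 is true.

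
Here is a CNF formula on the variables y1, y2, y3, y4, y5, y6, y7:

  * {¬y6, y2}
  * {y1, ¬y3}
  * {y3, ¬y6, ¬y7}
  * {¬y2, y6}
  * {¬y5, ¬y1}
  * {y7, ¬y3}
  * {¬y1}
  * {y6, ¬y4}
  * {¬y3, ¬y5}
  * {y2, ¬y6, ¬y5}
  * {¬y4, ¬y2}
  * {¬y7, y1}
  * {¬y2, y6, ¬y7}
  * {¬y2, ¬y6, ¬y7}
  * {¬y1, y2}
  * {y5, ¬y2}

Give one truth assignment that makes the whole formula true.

y1=0, y2=0, y3=0, y4=0, y5=1, y6=0, y7=0

Unit propagation: (¬y1) forces y1 = False.
(¬y3) is a unit clause, so y3 = False.
Unit propagation: (¬y7) forces y7 = False.
Pure literal: y4 appears only negated; assign y4 = False.
Set y2 = False and propagate.
  then y6 is forced to False.
y5 is now unconstrained; take y5 = True.
Every clause has at least one true literal under this assignment.
Check each clause:
  1. {¬y6, y2} — ¬y6 is true.
  2. {y1, ¬y3} — ¬y3 is true.
  3. {¬y6, ¬y7, y3} — ¬y7 is true.
  4. {y6, ¬y2} — ¬y2 is true.
  5. {¬y1, ¬y5} — ¬y1 is true.
  6. {¬y3, y7} — ¬y3 is true.
  7. {¬y1} — ¬y1 is true.
  8. {y6, ¬y4} — ¬y4 is true.
  9. {¬y3, ¬y5} — ¬y3 is true.
  10. {¬y5, y2, ¬y6} — ¬y6 is true.
  11. {¬y4, ¬y2} — ¬y4 is true.
  12. {¬y7, y1} — ¬y7 is true.
  13. {¬y2, y6, ¬y7} — ¬y7 is true.
  14. {¬y6, ¬y2, ¬y7} — ¬y7 is true.
  15. {y2, ¬y1} — ¬y1 is true.
  16. {y5, ¬y2} — y5 is true.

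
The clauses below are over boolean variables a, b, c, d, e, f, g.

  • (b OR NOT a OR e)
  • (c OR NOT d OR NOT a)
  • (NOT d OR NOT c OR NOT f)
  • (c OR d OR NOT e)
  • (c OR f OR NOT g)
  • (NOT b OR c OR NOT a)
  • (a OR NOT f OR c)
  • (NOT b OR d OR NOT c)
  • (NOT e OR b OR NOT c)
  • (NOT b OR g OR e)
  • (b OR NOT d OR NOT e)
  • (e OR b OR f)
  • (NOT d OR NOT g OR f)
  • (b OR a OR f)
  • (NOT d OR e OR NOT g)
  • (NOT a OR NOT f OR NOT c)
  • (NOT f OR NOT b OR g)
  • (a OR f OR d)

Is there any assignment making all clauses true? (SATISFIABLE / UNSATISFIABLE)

SATISFIABLE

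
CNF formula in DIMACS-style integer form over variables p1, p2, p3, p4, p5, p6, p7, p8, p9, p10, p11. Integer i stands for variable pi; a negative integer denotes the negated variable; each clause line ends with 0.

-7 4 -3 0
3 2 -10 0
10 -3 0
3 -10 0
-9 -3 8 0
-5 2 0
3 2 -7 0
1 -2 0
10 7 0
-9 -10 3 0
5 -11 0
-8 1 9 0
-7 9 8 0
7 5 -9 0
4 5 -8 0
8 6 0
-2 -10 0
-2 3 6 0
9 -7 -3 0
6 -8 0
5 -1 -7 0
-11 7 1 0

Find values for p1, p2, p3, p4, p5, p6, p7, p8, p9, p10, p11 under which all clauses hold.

p1=False, p2=False, p3=True, p4=True, p5=False, p6=True, p7=True, p8=True, p9=True, p10=True, p11=False

p4 occurs only positively in the remaining clauses — set p4 = True.
Pure literal: p6 appears only positively; assign p6 = True.
Try p1 = False.
  then p2 is forced to False.
  then p5 is forced to False.
  then p11 is forced to False.
For the remaining variables, p3 = True, p7 = True, p8 = True, p9 = True, p10 = True works.
Every clause has at least one true literal under this assignment.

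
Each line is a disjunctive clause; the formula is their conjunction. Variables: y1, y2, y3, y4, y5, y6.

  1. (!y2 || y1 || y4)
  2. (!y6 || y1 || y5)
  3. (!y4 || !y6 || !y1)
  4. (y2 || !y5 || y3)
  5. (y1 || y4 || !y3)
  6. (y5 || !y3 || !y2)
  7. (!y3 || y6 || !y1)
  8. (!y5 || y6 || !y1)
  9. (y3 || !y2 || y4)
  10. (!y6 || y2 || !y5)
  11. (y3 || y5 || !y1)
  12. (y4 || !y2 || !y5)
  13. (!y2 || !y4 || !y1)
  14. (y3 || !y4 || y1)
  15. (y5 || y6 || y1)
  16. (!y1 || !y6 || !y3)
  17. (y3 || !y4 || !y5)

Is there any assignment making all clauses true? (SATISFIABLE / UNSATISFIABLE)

SATISFIABLE

Try y1 = False.
Try y2 = True.
  then y4 is forced to True.
  then y3 is forced to True.
  then y5 is forced to True.
y6 is now unconstrained; take y6 = False.
Every clause has at least one true literal under this assignment.
So y1 = 0, y2 = 1, y3 = 1, y4 = 1, y5 = 1, y6 = 0 is a satisfying assignment.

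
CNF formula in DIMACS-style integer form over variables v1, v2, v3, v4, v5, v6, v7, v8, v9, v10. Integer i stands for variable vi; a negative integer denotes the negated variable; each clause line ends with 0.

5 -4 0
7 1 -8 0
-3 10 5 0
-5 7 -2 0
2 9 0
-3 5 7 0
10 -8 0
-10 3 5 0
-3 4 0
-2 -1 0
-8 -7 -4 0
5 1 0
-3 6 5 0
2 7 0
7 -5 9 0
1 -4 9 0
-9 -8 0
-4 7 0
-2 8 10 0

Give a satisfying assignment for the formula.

v6 occurs only positively in the remaining clauses — set v6 = True.
Set v1 = True and propagate.
  then v2 is forced to False.
  then v9 is forced to True.
  then v7 is forced to True.
  then v8 is forced to False.
Try v3 = True.
  then v4 is forced to True.
  then v5 is forced to True.
v10 is now unconstrained; take v10 = True.
Every clause has at least one true literal under this assignment.

v1=T, v2=F, v3=T, v4=T, v5=T, v6=T, v7=T, v8=F, v9=T, v10=T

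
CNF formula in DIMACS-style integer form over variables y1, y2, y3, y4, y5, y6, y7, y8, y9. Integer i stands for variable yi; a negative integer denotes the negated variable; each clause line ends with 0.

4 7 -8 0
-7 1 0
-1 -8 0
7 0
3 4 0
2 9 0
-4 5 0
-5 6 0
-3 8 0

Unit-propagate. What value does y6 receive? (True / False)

True

(y7) stands alone — y7 = True.
(y1 OR NOT y7) with y7 = True leaves only y1, so y1 = True.
In (NOT y1 OR NOT y8), NOT y1 is now false; NOT y8 must hold, so y8 = False.
From (y8 OR NOT y3) and y8 = False: y3 = False.
In (y3 OR y4), y3 is now false; y4 must hold, so y4 = True.
(NOT y4 OR y5) with y4 = True leaves only y5, so y5 = True.
(y6 OR NOT y5) with y5 = True leaves only y6, so y6 = True.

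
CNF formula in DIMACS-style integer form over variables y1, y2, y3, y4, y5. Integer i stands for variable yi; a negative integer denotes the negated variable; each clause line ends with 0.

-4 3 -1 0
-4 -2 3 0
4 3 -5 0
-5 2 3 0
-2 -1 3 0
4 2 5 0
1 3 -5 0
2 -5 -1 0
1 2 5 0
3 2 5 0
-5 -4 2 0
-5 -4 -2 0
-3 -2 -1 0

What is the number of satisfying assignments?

6

Satisfying assignments:
  y1=0 y2=0 y3=1 y4=0 y5=1
  y1=0 y2=1 y3=0 y4=0 y5=0
  y1=0 y2=1 y3=1 y4=0 y5=0
  y1=0 y2=1 y3=1 y4=0 y5=1
  y1=0 y2=1 y3=1 y4=1 y5=0
  y1=1 y2=0 y3=1 y4=1 y5=0
Count: 6.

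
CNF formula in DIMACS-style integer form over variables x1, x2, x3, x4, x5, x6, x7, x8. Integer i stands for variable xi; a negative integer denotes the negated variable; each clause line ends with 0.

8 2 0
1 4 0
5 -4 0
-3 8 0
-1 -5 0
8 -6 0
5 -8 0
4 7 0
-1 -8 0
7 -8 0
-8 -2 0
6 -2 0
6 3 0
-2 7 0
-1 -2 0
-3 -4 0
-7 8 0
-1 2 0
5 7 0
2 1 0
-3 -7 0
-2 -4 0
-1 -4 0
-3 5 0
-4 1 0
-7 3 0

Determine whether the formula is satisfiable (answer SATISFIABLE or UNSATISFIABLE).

UNSATISFIABLE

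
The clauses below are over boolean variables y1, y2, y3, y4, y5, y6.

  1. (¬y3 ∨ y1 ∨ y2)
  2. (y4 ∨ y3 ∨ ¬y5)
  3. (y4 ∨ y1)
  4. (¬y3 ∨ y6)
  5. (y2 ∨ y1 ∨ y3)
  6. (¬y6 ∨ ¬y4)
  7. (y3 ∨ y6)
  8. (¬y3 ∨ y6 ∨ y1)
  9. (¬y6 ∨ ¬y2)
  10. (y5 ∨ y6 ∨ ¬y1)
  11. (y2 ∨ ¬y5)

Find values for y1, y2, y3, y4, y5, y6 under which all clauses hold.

y1 = T, y2 = F, y3 = F, y4 = F, y5 = F, y6 = T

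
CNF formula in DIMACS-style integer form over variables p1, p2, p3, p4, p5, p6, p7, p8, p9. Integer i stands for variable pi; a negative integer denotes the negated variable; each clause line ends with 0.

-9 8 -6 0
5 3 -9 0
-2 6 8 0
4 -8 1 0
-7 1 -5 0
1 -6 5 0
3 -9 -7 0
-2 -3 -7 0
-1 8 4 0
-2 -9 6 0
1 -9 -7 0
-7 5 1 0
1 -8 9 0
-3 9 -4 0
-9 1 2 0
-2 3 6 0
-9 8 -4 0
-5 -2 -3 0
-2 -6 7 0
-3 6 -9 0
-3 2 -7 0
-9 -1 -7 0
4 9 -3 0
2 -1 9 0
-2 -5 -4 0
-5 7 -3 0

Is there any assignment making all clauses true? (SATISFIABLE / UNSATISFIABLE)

SATISFIABLE

Branch on p1: take p1 = False.
Try p2 = False.
  then p9 is forced to False.
  then p8 is forced to False.
For the remaining variables, p3 = False, p4 = True, p5 = True, p6 = True, p7 = False works.
So p1=F, p2=F, p3=F, p4=T, p5=T, p6=T, p7=F, p8=F, p9=F is a satisfying assignment.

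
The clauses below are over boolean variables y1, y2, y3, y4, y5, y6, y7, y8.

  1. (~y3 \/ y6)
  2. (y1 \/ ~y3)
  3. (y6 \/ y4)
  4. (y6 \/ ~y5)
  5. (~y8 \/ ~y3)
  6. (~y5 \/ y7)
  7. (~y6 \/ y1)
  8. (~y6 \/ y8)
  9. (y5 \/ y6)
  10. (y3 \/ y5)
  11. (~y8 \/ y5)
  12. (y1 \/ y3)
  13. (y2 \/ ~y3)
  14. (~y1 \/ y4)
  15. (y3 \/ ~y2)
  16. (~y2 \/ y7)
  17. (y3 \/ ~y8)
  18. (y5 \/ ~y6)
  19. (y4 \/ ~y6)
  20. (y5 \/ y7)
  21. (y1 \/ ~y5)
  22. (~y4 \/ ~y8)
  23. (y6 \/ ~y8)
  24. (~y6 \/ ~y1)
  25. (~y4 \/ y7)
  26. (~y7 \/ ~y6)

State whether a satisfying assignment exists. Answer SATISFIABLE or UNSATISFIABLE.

y6 = True:
  propagation gives y1=True; an empty clause results — contradiction.
y6 = False:
  propagation gives y3=False, y4=True, y5=False; an empty clause results — contradiction.
Every branch closes, so no satisfying assignment exists.

UNSATISFIABLE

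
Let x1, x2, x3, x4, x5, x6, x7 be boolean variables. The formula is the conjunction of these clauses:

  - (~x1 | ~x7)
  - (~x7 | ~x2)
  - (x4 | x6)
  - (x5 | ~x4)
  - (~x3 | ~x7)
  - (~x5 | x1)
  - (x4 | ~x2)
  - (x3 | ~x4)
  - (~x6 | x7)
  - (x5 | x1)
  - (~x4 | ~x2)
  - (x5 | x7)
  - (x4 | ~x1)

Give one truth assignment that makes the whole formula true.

x1=T, x2=F, x3=T, x4=T, x5=T, x6=F, x7=F

Pure literal: x2 appears only negated; assign x2 = False.
Branch on x1: take x1 = True.
  then x7 is forced to False.
  then x6 is forced to False.
  then x4 is forced to True.
  then x5 is forced to True.
  then x3 is forced to True.
Every clause has at least one true literal under this assignment.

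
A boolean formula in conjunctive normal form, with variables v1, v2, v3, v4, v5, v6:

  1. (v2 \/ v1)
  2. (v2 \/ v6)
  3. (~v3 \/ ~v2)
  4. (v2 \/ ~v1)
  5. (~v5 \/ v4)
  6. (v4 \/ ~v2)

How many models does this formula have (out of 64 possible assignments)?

8

Satisfying assignments:
  v1=0 v2=1 v3=0 v4=1 v5=0 v6=0
  v1=0 v2=1 v3=0 v4=1 v5=0 v6=1
  v1=0 v2=1 v3=0 v4=1 v5=1 v6=0
  v1=0 v2=1 v3=0 v4=1 v5=1 v6=1
  v1=1 v2=1 v3=0 v4=1 v5=0 v6=0
  v1=1 v2=1 v3=0 v4=1 v5=0 v6=1
  v1=1 v2=1 v3=0 v4=1 v5=1 v6=0
  v1=1 v2=1 v3=0 v4=1 v5=1 v6=1
Count: 8.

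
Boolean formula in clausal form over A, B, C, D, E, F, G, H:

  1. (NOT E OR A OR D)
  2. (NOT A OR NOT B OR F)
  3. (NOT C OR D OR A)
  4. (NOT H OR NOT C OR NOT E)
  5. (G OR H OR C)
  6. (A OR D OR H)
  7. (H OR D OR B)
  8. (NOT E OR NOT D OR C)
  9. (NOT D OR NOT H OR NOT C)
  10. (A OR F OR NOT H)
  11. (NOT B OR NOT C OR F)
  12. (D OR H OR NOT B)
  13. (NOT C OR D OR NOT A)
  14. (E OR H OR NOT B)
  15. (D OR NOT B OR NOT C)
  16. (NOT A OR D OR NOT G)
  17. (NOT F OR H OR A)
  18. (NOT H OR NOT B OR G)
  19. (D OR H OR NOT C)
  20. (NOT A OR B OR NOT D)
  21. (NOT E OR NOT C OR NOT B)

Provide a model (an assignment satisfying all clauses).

A=False, B=True, C=False, D=True, E=False, F=True, G=True, H=True

Branch on A: take A = False.
For the remaining variables, B = True, C = False, D = True, E = False, F = True, G = True, H = True works.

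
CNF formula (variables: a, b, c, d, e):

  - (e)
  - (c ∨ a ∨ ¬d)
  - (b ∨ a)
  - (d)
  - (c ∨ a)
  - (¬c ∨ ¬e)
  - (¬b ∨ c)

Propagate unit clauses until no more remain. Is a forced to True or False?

Unit clause (e) sets e = True.
(d) is a unit clause: d = True.
From (¬c ∨ ¬e) and e = True: c = False.
(a ∨ c ∨ ¬d) with c = False, d = True leaves only a, so a = True.

True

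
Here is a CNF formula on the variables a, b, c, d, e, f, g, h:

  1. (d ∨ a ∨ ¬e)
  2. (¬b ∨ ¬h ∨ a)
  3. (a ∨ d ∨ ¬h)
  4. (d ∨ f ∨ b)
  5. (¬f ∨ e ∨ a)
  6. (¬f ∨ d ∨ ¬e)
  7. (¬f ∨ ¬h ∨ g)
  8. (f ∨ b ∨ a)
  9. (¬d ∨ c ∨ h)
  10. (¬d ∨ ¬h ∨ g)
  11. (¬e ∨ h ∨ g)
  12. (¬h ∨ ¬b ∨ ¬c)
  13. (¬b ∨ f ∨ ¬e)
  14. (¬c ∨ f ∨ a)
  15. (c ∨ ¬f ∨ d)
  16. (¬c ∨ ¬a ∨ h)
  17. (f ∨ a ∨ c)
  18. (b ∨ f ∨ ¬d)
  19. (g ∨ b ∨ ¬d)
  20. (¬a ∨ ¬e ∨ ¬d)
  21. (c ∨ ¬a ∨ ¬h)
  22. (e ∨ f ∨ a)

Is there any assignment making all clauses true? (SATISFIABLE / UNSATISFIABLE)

g occurs only positively in the remaining clauses — set g = True.
Set a = False and propagate.
Branch on b: take b = False.
  then f is forced to True.
  then e is forced to True.
  then d is forced to True.
The remaining clauses are satisfied by c = True, h = True.
So a=False, b=False, c=True, d=True, e=True, f=True, g=True, h=True is a satisfying assignment.

SATISFIABLE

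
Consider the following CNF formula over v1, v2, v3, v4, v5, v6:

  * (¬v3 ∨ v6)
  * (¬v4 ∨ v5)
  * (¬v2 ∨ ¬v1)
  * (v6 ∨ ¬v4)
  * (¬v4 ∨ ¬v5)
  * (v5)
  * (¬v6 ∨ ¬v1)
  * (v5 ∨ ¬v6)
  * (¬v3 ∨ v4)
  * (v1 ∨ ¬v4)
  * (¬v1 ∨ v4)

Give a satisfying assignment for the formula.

v1=False, v2=True, v3=False, v4=False, v5=True, v6=True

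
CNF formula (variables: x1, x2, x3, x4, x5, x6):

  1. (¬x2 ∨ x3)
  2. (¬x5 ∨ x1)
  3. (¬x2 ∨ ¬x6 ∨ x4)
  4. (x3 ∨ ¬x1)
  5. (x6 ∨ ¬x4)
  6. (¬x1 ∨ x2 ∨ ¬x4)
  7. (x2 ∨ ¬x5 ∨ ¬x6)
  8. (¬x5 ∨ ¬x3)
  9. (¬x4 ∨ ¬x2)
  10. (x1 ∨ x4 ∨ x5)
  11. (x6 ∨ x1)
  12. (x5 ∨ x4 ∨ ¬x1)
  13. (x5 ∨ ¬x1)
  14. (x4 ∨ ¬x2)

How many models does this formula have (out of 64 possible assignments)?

Satisfying assignments:
  x1=F x2=F x3=F x4=T x5=F x6=T
  x1=F x2=F x3=T x4=T x5=F x6=T
That's 2 in total.

2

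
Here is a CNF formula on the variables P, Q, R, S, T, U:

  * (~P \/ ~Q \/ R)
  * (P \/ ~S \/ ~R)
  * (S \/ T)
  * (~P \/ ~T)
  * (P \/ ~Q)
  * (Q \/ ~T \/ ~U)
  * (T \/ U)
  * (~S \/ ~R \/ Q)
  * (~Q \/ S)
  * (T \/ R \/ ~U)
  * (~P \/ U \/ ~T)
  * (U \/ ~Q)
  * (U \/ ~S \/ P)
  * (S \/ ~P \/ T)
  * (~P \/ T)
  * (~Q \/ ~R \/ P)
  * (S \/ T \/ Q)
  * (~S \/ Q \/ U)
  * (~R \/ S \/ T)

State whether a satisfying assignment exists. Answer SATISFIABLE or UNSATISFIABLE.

Try P = False.
  then Q is forced to False.
Try R = True.
  then S is forced to False.
  then T is forced to True.
  then U is forced to False.
So P=False, Q=False, R=True, S=False, T=True, U=False is a satisfying assignment.

SATISFIABLE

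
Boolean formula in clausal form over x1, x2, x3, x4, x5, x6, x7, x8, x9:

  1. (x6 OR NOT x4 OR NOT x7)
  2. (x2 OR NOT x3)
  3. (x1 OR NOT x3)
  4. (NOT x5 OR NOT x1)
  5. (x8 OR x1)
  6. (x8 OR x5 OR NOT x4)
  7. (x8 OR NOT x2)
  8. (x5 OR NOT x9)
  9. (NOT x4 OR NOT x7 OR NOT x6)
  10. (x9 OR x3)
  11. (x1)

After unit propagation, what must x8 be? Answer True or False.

(x1) is a unit clause: x1 = True.
(NOT x1 OR NOT x5): since x1 = True, the clause reduces to (NOT x5). x5 = False.
From (x5 OR NOT x9) and x5 = False: x9 = False.
(x3 OR x9) with x9 = False leaves only x3, so x3 = True.
In (x2 OR NOT x3), NOT x3 is now false; x2 must hold, so x2 = True.
From (x8 OR NOT x2) and x2 = True: x8 = True.

True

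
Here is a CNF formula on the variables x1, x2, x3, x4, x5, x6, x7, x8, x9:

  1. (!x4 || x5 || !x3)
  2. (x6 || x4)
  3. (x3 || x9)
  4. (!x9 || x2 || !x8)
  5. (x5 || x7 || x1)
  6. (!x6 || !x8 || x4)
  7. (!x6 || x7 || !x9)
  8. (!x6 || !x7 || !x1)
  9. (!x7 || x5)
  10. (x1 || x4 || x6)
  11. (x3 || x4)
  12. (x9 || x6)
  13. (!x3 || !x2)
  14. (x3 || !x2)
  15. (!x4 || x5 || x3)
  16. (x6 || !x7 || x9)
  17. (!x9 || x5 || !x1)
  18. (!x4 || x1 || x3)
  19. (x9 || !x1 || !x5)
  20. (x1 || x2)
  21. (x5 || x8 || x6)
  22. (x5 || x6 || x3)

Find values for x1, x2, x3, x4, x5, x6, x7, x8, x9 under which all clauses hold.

x1=True  x2=False  x3=True  x4=True  x5=True  x6=False  x7=True  x8=False  x9=True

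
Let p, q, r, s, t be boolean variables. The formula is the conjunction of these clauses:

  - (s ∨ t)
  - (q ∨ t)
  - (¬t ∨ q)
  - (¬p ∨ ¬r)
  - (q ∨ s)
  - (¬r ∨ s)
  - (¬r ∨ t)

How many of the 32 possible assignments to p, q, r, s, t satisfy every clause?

7

Case analysis on t and q:
  t=T, q=T: 5 of the 8 assignments to (p,r,s) work.
  t=T, q=F: a clause becomes empty — 0.
  t=F, q=T: remaining (p,r,s) ∈ {(F,F,T); (T,F,T)} — 2.
  t=F, q=F: a clause becomes empty — 0.
Total: 5 + 0 + 2 + 0 = 7.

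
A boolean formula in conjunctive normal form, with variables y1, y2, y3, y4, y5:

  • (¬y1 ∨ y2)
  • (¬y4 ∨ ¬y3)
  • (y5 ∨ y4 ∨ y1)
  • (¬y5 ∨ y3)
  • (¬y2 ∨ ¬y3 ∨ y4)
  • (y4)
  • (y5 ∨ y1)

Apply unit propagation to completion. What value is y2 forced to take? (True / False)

Unit clause (y4) sets y4 = True.
From (¬y4 ∨ ¬y3) and y4 = True: y3 = False.
(y3 ∨ ¬y5): since y3 = False, the clause reduces to (¬y5). y5 = False.
(y5 ∨ y1): since y5 = False, the clause reduces to (y1). y1 = True.
(y2 ∨ ¬y1) with y1 = True leaves only y2, so y2 = True.

True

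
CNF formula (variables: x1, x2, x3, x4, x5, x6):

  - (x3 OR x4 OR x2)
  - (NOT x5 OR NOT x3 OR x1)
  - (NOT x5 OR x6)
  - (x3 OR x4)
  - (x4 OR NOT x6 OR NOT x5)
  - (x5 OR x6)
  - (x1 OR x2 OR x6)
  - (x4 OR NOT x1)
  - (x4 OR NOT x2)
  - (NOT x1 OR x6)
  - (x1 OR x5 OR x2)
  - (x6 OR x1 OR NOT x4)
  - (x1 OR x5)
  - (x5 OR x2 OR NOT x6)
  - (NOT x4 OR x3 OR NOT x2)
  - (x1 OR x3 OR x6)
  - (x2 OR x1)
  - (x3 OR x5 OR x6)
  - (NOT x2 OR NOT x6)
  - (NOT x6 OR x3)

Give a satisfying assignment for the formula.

x1=T  x2=F  x3=T  x4=T  x5=T  x6=T

Check each clause:
  1. (x2 OR x4 OR x3) — x3 is true.
  2. (x1 OR NOT x3 OR NOT x5) — x1 is true.
  3. (NOT x5 OR x6) — x6 is true.
  4. (x4 OR x3) — x3 is true.
  5. (NOT x6 OR NOT x5 OR x4) — x4 is true.
  6. (x6 OR x5) — x5 is true.
  7. (x2 OR x6 OR x1) — x1 is true.
  8. (x4 OR NOT x1) — x4 is true.
  9. (NOT x2 OR x4) — x4 is true.
  10. (NOT x1 OR x6) — x6 is true.
  11. (x2 OR x1 OR x5) — x1 is true.
  12. (x6 OR x1 OR NOT x4) — x1 is true.
  13. (x1 OR x5) — x1 is true.
  14. (NOT x6 OR x2 OR x5) — x5 is true.
  15. (x3 OR NOT x2 OR NOT x4) — x3 is true.
  16. (x1 OR x6 OR x3) — x1 is true.
  17. (x2 OR x1) — x1 is true.
  18. (x3 OR x5 OR x6) — x3 is true.
  19. (NOT x6 OR NOT x2) — NOT x2 is true.
  20. (x3 OR NOT x6) — x3 is true.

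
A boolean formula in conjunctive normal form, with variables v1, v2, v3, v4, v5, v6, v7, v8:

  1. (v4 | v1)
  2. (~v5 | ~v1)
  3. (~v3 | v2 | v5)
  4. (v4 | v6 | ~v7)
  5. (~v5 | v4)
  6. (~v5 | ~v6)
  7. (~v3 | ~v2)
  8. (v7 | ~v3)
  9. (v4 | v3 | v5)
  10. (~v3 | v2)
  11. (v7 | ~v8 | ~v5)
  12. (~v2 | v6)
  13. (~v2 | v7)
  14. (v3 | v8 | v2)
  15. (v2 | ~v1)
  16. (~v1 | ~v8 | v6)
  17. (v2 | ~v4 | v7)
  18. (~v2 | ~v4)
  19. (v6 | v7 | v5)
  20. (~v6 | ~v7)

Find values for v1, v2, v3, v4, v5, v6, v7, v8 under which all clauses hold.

v1 = F, v2 = F, v3 = F, v4 = T, v5 = F, v6 = F, v7 = T, v8 = T

Check each clause:
  1. (v1 | v4) — v4 is true.
  2. (~v1 | ~v5) — ~v5 is true.
  3. (v2 | ~v3 | v5) — ~v3 is true.
  4. (v4 | v6 | ~v7) — v4 is true.
  5. (~v5 | v4) — ~v5 is true.
  6. (~v6 | ~v5) — ~v6 is true.
  7. (~v3 | ~v2) — ~v3 is true.
  8. (v7 | ~v3) — ~v3 is true.
  9. (v3 | v5 | v4) — v4 is true.
  10. (~v3 | v2) — ~v3 is true.
  11. (~v5 | ~v8 | v7) — ~v5 is true.
  12. (~v2 | v6) — ~v2 is true.
  13. (~v2 | v7) — ~v2 is true.
  14. (v8 | v2 | v3) — v8 is true.
  15. (v2 | ~v1) — ~v1 is true.
  16. (v6 | ~v8 | ~v1) — ~v1 is true.
  17. (v2 | v7 | ~v4) — v7 is true.
  18. (~v4 | ~v2) — ~v2 is true.
  19. (v7 | v5 | v6) — v7 is true.
  20. (~v6 | ~v7) — ~v6 is true.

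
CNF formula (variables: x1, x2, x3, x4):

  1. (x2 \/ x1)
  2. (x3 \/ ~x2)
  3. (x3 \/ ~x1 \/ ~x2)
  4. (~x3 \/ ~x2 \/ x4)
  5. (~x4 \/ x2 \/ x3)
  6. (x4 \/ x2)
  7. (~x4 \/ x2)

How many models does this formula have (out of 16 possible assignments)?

The models are:
  x1=0 x2=1 x3=1 x4=1
  x1=1 x2=1 x3=1 x4=1
Count: 2.

2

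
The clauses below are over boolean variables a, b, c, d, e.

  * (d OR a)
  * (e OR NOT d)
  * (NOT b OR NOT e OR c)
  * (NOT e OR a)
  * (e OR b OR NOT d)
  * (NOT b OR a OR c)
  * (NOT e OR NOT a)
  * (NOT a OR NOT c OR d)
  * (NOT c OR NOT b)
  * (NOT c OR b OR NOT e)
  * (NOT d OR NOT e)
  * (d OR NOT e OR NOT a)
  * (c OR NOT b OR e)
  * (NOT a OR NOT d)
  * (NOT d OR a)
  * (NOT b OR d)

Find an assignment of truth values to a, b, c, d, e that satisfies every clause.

Set a = True and propagate.
  then e is forced to False.
  then d is forced to False.
  then c is forced to False.
  then b is forced to False.

a = T, b = F, c = F, d = F, e = F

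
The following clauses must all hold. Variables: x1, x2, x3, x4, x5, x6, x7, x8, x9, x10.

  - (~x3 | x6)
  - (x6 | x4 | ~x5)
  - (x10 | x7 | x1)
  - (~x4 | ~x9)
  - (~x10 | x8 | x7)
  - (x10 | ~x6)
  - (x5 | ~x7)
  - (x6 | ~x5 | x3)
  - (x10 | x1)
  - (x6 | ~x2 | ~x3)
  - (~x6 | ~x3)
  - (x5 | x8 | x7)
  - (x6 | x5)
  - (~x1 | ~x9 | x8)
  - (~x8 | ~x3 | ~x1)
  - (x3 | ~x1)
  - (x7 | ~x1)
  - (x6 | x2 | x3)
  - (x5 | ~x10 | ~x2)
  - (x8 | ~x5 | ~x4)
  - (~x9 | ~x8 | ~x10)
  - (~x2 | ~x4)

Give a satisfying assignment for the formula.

x1=F, x2=F, x3=F, x4=T, x5=T, x6=T, x7=F, x8=T, x9=F, x10=T

Check each clause:
  1. (~x3 | x6) — ~x3 is true.
  2. (x6 | x4 | ~x5) — x4 is true.
  3. (x1 | x10 | x7) — x10 is true.
  4. (~x4 | ~x9) — ~x9 is true.
  5. (x7 | ~x10 | x8) — x8 is true.
  6. (~x6 | x10) — x10 is true.
  7. (x5 | ~x7) — ~x7 is true.
  8. (~x5 | x6 | x3) — x6 is true.
  9. (x1 | x10) — x10 is true.
  10. (~x2 | ~x3 | x6) — ~x3 is true.
  11. (~x3 | ~x6) — ~x3 is true.
  12. (x5 | x8 | x7) — x8 is true.
  13. (x6 | x5) — x5 is true.
  14. (x8 | ~x1 | ~x9) — x8 is true.
  15. (~x8 | ~x3 | ~x1) — ~x3 is true.
  16. (x3 | ~x1) — ~x1 is true.
  17. (~x1 | x7) — ~x1 is true.
  18. (x3 | x2 | x6) — x6 is true.
  19. (~x10 | x5 | ~x2) — x5 is true.
  20. (~x5 | ~x4 | x8) — x8 is true.
  21. (~x10 | ~x9 | ~x8) — ~x9 is true.
  22. (~x2 | ~x4) — ~x2 is true.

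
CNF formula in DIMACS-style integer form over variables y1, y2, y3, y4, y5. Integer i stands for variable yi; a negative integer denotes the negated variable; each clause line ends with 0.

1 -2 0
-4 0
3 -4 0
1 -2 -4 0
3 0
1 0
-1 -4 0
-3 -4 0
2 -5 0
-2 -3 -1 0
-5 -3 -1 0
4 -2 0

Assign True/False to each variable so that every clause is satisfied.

Unit propagation: (~y4) forces y4 = False.
(y3) is a unit clause, so y3 = True.
(y1) is a unit clause, so y1 = True.
Unit propagation: (~y2) forces y2 = False.
(~y5) is a unit clause, so y5 = False.
Check each clause:
  1. (~y2 \/ y1) — y1 is true.
  2. (~y4) — ~y4 is true.
  3. (y3 \/ ~y4) — y3 is true.
  4. (~y4 \/ y1 \/ ~y2) — y1 is true.
  5. (y3) — y3 is true.
  6. (y1) — y1 is true.
  7. (~y1 \/ ~y4) — ~y4 is true.
  8. (~y3 \/ ~y4) — ~y4 is true.
  9. (~y5 \/ y2) — ~y5 is true.
  10. (~y3 \/ ~y2 \/ ~y1) — ~y2 is true.
  11. (~y5 \/ ~y3 \/ ~y1) — ~y5 is true.
  12. (~y2 \/ y4) — ~y2 is true.

y1=1, y2=0, y3=1, y4=0, y5=0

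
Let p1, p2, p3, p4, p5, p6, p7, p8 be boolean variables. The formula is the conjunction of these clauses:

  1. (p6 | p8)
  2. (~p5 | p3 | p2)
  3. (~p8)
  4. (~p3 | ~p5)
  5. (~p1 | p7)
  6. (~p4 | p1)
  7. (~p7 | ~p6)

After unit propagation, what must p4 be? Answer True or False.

False

(~p8) is a unit clause: p8 = False.
In (p6 | p8), p8 is now false; p6 must hold, so p6 = True.
(~p7 | ~p6): since p6 = True, the clause reduces to (~p7). p7 = False.
(~p1 | p7): since p7 = False, the clause reduces to (~p1). p1 = False.
In (p1 | ~p4), p1 is now false; ~p4 must hold, so p4 = False.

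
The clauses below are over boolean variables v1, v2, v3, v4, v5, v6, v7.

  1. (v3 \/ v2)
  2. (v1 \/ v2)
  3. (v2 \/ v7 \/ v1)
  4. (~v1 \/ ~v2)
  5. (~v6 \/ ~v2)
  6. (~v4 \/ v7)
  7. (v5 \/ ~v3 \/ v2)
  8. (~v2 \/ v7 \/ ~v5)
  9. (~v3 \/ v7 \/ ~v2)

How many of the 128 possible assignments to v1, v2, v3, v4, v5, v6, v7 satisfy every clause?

15

Split on v2, then v7.
  v2=T, v7=T: forces v1=F; v6=F; v3, v4, v5 free → 2^3 = 8.
  v2=T, v7=F: remaining (v1,v3,v4,v5,v6) ∈ {(F,F,F,F,F)} — 1.
  v2=F, v7=T: remaining (v1,v3,v4,v5,v6) ∈ {(T,T,F,T,F); (T,T,F,T,T); (T,T,T,T,F); (T,T,T,T,T)} — 4.
  v2=F, v7=F: remaining (v1,v3,v4,v5,v6) ∈ {(T,T,F,T,F); (T,T,F,T,T)} — 2.
Total: 8 + 1 + 4 + 2 = 15.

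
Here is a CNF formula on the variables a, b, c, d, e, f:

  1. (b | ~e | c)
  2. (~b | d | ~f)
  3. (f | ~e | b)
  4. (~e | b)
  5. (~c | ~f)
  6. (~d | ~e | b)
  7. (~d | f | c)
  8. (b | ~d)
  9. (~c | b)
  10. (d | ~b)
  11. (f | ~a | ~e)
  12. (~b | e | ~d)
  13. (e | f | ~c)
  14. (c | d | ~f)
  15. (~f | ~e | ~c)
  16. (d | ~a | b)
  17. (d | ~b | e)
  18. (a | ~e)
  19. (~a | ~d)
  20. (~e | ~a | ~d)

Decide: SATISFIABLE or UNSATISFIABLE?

SATISFIABLE

Branch on a: take a = False.
  then e is forced to False.
Try b = False.
  then d is forced to False.
  then c is forced to False.
  then f is forced to False.
Every clause has at least one true literal under this assignment.
So a=False, b=False, c=False, d=False, e=False, f=False is a satisfying assignment.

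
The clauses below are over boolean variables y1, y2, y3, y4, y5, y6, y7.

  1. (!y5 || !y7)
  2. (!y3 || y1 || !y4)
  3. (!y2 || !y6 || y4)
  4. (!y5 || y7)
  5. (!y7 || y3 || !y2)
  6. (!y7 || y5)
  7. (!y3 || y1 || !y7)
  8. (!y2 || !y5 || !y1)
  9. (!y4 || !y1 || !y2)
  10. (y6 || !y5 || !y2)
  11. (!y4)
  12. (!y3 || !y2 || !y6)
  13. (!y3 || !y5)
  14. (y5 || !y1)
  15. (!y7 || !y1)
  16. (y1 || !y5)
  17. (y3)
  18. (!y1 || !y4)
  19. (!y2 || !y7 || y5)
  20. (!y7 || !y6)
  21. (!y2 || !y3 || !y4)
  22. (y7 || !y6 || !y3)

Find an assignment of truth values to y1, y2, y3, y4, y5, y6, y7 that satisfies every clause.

(!y4) is a unit clause, so y4 = False.
The clause (y3) is unit: y3 must be True.
Unit propagation: (!y5) forces y5 = False.
(!y7) is a unit clause, so y7 = False.
Unit propagation: (!y1) forces y1 = False.
The clause (!y6) is unit: y6 must be False.
y2 is now unconstrained; take y2 = False.

y1 = F, y2 = F, y3 = T, y4 = F, y5 = F, y6 = F, y7 = F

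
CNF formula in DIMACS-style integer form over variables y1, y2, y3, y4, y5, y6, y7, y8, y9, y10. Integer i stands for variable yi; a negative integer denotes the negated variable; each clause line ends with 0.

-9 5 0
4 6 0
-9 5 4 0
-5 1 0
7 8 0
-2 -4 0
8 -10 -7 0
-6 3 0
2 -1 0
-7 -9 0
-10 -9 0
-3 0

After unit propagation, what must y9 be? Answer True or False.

False

(!y3) is a unit clause: y3 = False.
(y3 || !y6) with y3 = False leaves only !y6, so y6 = False.
From (y4 || y6) and y6 = False: y4 = True.
From (!y4 || !y2) and y4 = True: y2 = False.
In (!y1 || y2), y2 is now false; !y1 must hold, so y1 = False.
(!y5 || y1) with y1 = False leaves only !y5, so y5 = False.
(!y9 || y5): since y5 = False, the clause reduces to (!y9). y9 = False.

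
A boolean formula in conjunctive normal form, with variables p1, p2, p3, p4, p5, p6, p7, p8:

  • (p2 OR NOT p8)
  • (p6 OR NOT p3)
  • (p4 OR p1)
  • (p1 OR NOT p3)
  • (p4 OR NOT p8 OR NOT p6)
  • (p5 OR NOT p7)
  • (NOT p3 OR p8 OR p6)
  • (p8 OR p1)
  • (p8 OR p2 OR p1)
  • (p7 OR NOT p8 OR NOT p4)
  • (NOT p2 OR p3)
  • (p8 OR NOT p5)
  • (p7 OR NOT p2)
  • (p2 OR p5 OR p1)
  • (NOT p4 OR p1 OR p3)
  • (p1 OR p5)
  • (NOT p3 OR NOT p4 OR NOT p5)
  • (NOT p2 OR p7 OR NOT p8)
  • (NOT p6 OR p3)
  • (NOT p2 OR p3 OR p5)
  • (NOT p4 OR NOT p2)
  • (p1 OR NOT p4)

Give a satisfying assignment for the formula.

p1 = T  p2 = F  p3 = F  p4 = F  p5 = F  p6 = F  p7 = F  p8 = F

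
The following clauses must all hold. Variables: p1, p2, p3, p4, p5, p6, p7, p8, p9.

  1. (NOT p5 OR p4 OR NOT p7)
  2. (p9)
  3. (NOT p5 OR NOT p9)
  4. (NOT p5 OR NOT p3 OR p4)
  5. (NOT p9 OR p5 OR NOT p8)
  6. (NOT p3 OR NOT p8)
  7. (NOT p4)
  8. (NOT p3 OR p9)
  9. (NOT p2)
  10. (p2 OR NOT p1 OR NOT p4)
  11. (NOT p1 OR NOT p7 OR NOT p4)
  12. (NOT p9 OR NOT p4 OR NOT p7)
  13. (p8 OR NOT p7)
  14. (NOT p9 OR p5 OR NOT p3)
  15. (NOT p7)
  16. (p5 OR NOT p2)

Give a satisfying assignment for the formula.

p1 = T, p2 = F, p3 = F, p4 = F, p5 = F, p6 = T, p7 = F, p8 = F, p9 = T

Check each clause:
  1. (NOT p7 OR NOT p5 OR p4) — NOT p7 is true.
  2. (p9) — p9 is true.
  3. (NOT p5 OR NOT p9) — NOT p5 is true.
  4. (NOT p5 OR NOT p3 OR p4) — NOT p5 is true.
  5. (NOT p9 OR p5 OR NOT p8) — NOT p8 is true.
  6. (NOT p8 OR NOT p3) — NOT p8 is true.
  7. (NOT p4) — NOT p4 is true.
  8. (p9 OR NOT p3) — p9 is true.
  9. (NOT p2) — NOT p2 is true.
  10. (NOT p1 OR NOT p4 OR p2) — NOT p4 is true.
  11. (NOT p1 OR NOT p4 OR NOT p7) — NOT p7 is true.
  12. (NOT p4 OR NOT p7 OR NOT p9) — NOT p7 is true.
  13. (NOT p7 OR p8) — NOT p7 is true.
  14. (NOT p3 OR p5 OR NOT p9) — NOT p3 is true.
  15. (NOT p7) — NOT p7 is true.
  16. (NOT p2 OR p5) — NOT p2 is true.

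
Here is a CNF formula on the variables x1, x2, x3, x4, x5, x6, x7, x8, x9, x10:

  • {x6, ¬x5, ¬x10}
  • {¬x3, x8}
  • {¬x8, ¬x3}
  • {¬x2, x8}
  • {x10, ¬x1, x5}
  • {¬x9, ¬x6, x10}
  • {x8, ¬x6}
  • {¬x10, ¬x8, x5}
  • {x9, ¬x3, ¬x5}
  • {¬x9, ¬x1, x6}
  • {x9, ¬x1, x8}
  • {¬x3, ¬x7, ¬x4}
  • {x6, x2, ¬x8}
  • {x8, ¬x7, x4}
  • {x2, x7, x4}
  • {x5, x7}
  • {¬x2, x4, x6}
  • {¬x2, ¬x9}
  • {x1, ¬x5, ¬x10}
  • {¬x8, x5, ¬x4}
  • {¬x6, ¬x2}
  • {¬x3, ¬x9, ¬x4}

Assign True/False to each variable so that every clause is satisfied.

x1 = True, x2 = True, x3 = False, x4 = True, x5 = True, x6 = False, x7 = True, x8 = True, x9 = False, x10 = False

x3 occurs only negated in the remaining clauses — set x3 = False.
Set x1 = True and propagate.
Branch on x2: take x2 = True.
  then x8 is forced to True.
  then x9 is forced to False.
  then x6 is forced to False.
  then x4 is forced to True.
  then x5 is forced to True.
  then x10 is forced to False.
x7 is now unconstrained; take x7 = True.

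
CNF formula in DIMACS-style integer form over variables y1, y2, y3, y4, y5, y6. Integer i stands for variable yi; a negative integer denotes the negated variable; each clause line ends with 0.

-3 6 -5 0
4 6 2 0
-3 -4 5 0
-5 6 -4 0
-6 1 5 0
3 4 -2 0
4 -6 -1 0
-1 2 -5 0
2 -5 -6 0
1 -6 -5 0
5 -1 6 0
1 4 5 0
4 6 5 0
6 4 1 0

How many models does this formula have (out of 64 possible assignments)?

The models are:
  y1=0 y2=0 y3=0 y4=1 y5=0 y6=0
  y1=0 y2=1 y3=0 y4=1 y5=0 y6=0
  y1=1 y2=0 y3=0 y4=1 y5=0 y6=1
  y1=1 y2=1 y3=0 y4=1 y5=0 y6=1
  y1=1 y2=1 y3=0 y4=1 y5=1 y6=1
  y1=1 y2=1 y3=1 y4=1 y5=1 y6=1
That's 6 in total.

6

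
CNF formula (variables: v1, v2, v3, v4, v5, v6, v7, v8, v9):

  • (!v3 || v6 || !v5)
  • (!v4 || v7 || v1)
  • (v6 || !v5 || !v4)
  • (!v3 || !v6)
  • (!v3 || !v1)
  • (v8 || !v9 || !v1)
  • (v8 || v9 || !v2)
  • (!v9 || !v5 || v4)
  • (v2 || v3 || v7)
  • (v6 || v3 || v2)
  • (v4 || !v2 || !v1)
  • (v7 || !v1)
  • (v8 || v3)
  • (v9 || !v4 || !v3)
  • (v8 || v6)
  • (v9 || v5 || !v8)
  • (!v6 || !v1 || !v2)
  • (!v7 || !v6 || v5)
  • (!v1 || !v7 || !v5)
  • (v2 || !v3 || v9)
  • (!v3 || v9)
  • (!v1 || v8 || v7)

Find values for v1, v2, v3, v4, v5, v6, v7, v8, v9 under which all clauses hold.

v1=0, v2=1, v3=0, v4=0, v5=0, v6=1, v7=0, v8=1, v9=1

Set v1 = False and propagate.
Try v2 = True.
For the remaining variables, v3 = False, v4 = False, v5 = False, v6 = True, v7 = False, v8 = True, v9 = True works.
Every clause has at least one true literal under this assignment.
Check each clause:
  1. (!v5 || v6 || !v3) — !v5 is true.
  2. (v1 || v7 || !v4) — !v4 is true.
  3. (!v5 || !v4 || v6) — !v5 is true.
  4. (!v6 || !v3) — !v3 is true.
  5. (!v1 || !v3) — !v3 is true.
  6. (!v9 || !v1 || v8) — v8 is true.
  7. (v8 || v9 || !v2) — v8 is true.
  8. (v4 || !v9 || !v5) — !v5 is true.
  9. (v3 || v7 || v2) — v2 is true.
  10. (v6 || v3 || v2) — v2 is true.
  11. (!v2 || !v1 || v4) — !v1 is true.
  12. (v7 || !v1) — !v1 is true.
  13. (v8 || v3) — v8 is true.
  14. (!v4 || !v3 || v9) — v9 is true.
  15. (v6 || v8) — v8 is true.
  16. (v9 || !v8 || v5) — v9 is true.
  17. (!v1 || !v2 || !v6) — !v1 is true.
  18. (!v7 || !v6 || v5) — !v7 is true.
  19. (!v1 || !v7 || !v5) — !v7 is true.
  20. (v2 || !v3 || v9) — v9 is true.
  21. (v9 || !v3) — v9 is true.
  22. (v7 || !v1 || v8) — v8 is true.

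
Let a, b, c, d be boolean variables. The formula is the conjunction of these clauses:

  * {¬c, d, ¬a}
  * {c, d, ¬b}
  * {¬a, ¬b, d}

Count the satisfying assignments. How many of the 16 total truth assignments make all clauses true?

Case analysis on d and a:
  d=1, a=1: remaining (b,c) ∈ {(0,0); (0,1); (1,0); (1,1)} — 4.
  d=1, a=0: remaining (b,c) ∈ {(0,0); (0,1); (1,0); (1,1)} — 4.
  d=0, a=1: remaining (b,c) ∈ {(0,0)} — 1.
  d=0, a=0: remaining (b,c) ∈ {(0,0); (0,1); (1,1)} — 3.
Total: 4 + 4 + 1 + 3 = 12.

12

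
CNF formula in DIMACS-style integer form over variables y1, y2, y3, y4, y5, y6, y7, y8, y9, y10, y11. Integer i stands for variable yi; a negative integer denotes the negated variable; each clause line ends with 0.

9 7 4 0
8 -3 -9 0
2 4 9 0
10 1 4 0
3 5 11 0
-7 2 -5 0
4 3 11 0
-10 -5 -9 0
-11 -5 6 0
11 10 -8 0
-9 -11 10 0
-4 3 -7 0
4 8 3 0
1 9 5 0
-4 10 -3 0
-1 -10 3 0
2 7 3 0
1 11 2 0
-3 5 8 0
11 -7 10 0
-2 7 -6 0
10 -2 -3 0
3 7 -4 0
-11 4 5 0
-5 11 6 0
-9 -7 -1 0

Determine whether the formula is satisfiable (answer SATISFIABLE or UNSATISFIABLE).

SATISFIABLE

Try y1 = True.
For the remaining variables, y2 = False, y3 = True, y4 = True, y5 = False, y6 = True, y7 = True, y8 = True, y9 = False, y10 = True, y11 = True works.
So y1=1, y2=0, y3=1, y4=1, y5=0, y6=1, y7=1, y8=1, y9=0, y10=1, y11=1 is a satisfying assignment.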